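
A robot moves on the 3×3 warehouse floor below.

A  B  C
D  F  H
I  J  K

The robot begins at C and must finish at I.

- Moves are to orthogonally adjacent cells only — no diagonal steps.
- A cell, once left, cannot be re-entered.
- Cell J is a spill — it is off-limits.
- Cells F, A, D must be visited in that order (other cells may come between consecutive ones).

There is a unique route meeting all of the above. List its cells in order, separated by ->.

The waypoints must appear in the order F, A, D, with no cell reused.
Route from C: down 1 to H, left 1 to F, up 1 to B, left 1 to A, down 2 to I — 6 moves in all.
Check: order respected (F at step 2, A at step 4, D at step 5).

C -> H -> F -> B -> A -> D -> I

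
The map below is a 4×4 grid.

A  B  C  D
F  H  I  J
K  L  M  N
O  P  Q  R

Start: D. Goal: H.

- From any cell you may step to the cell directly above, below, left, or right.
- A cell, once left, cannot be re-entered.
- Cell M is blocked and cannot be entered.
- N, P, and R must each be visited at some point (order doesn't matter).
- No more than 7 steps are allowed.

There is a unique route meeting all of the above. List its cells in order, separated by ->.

The budget equals the shortest possible length, so every move has to be on a shortest route through the required cells.
Route from D: 3× down (reaching R), 2× left (reaching P), 2× up (reaching H) — 7 moves in all.
Check: all required cells visited; 7 ≤ 7 moves.

D -> J -> N -> R -> Q -> P -> L -> H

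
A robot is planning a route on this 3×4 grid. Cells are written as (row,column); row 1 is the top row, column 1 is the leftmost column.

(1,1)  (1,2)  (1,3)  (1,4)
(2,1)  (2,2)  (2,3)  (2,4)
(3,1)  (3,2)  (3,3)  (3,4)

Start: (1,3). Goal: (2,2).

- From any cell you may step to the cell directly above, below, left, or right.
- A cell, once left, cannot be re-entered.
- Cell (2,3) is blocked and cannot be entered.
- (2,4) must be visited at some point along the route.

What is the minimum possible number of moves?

6

Any route passes through (2,4) somewhere between (1,3) and (2,2). Summing Manhattan distances along the two legs ((1,3) → (2,4) → (2,2)) gives a lower bound of 2 + 2 = 4 moves.
That bound ignores the blocked cells. Measuring each leg by the fewest moves that actually steer around them ((1,3)→(2,4): 2; (2,4)→(2,2): 4) raises the lower bound to 6.
A route of 6 moves exists: (1,3) → (1,4) → (2,4) → (3,4) → (3,3) → (3,2) → (2,2).
Since 6 matches that lower bound, it is optimal.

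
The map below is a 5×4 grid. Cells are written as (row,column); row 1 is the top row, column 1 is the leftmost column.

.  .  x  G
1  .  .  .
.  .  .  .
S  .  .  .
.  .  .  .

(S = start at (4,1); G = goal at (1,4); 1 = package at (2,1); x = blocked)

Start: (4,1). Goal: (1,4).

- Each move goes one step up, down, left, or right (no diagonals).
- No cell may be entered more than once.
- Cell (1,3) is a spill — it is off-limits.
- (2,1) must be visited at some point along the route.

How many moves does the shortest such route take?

Any route passes through (2,1) somewhere between (4,1) and (1,4). Summing Manhattan distances along the two legs ((4,1) → (2,1) → (1,4)) gives a lower bound of 2 + 4 = 6 moves.
A route of 6 moves achieves this: (4,1) → (3,1) → (2,1) → (2,2) → (2,3) → (2,4) → (1,4).
Since 6 matches the lower bound, it is optimal.

6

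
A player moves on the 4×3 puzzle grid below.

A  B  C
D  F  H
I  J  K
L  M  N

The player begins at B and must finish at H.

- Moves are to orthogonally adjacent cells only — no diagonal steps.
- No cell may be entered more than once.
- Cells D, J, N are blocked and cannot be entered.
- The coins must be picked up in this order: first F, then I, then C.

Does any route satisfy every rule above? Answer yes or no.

The blocked cells wall I off from B completely — no sequence of moves reaches it at all, so no route can satisfy the rules.

no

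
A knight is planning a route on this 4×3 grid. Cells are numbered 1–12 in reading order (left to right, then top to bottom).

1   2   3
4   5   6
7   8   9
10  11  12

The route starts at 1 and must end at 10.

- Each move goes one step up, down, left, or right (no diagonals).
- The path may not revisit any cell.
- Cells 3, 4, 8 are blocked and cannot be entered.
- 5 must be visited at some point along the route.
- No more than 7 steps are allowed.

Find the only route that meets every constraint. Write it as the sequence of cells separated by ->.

1 -> 2 -> 5 -> 6 -> 9 -> 12 -> 11 -> 10

The 7-move cap with required stops at 5 leaves no slack for detours.
Route from 1: right 1 to 2, down 1 to 5, right 1 to 6, down 2 to 12, left 2 to 10 — 7 moves in all.
Check: all required cells visited; 7 ≤ 7 moves.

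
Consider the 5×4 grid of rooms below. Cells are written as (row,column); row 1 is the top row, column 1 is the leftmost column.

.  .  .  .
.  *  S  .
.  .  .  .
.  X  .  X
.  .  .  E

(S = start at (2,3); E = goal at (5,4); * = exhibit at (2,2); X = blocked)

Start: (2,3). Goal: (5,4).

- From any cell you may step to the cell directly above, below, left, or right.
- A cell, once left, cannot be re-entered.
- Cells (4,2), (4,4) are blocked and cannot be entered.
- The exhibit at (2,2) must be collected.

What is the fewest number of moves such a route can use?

6

Any route passes through (2,2) somewhere between (2,3) and (5,4). Summing Manhattan distances along the two legs ((2,3) → (2,2) → (5,4)) gives a lower bound of 1 + 5 = 6 moves.
A route of 6 moves achieves this: (2,3) → (2,2) → (3,2) → (3,3) → (4,3) → (5,3) → (5,4).
Since 6 matches the lower bound, it is optimal.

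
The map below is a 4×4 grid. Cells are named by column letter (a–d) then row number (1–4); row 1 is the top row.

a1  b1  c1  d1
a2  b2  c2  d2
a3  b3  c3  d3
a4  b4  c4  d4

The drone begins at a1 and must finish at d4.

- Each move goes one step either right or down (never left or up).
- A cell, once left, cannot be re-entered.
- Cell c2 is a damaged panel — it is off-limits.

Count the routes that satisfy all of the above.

11

A right/down-only route from a1 to d4 makes exactly 3 down-moves and 3 right-moves in some order.
With no other constraints that would be C(6,3) = 20 routes.
Subtract routes through each blocked cell (inclusion–exclusion for overlaps): − through c2: 9 → 11.
That gives 11 routes.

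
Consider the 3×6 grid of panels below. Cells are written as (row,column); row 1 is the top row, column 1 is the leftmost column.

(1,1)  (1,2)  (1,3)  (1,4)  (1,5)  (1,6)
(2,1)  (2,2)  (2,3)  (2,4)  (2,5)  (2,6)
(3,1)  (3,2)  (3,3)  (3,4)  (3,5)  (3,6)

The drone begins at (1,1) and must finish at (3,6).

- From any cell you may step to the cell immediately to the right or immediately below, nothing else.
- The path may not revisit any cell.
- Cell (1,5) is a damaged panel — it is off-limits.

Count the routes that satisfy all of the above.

A right/down-only route from (1,1) to (3,6) makes exactly 2 down-moves and 5 right-moves in some order.
With no other constraints that would be C(7,2) = 21 routes.
Subtract routes through each blocked cell (inclusion–exclusion for overlaps): − through (1,5): 3 → 18.
That gives 18 routes.

18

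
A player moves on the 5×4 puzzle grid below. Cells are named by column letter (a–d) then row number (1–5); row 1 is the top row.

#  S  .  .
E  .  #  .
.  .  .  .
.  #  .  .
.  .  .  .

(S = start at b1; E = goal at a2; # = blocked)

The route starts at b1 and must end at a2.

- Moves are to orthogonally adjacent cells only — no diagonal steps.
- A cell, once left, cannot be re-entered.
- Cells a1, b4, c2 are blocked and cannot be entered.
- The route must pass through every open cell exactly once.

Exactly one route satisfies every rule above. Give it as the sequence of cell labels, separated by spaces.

b1 c1 d1 d2 d3 c3 c4 d4 d5 c5 b5 a5 a4 a3 b3 b2 a2

Need to visit all 17 open cells exactly once, starting at b1 and ending at a2.
Cell a5 has only two open neighbours (a4 and b5), so the path must pass straight through it: one of those is the cell it's entered from and the other is where it exits.
Route from b1: right 2 to d1, down 2 to d3, left 1 to c3, down 1 to c4, right 1 to d4, down 1 to d5, left 3 to a5, up 2 to a3, right 1 to b3, up 1 to b2, left 1 to a2 — 16 moves in all.
Check: all 17 open cells covered.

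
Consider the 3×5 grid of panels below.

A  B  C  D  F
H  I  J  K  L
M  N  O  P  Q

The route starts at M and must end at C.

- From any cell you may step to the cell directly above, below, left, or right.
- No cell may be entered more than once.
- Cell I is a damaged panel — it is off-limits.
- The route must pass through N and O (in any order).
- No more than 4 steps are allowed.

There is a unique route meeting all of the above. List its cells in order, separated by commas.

M, N, O, J, C

The budget equals the shortest possible length, so every move has to be on a shortest route through the required cells.
Route from M: 2× right (reaching O), 2× up (reaching C) — 4 moves in all.
Check: all required cells visited; 4 ≤ 4 moves.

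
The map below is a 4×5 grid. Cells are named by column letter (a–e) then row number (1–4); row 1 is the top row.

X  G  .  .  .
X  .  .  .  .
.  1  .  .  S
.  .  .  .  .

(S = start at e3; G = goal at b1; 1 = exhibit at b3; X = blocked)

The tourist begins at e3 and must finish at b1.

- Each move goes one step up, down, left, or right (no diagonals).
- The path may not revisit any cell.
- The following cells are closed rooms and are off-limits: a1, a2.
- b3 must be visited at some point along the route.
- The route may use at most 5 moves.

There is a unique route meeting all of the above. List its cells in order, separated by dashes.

The 5-move cap with required stops at b3 leaves no slack for detours.
Route from e3: left 3 to b3, up 2 to b1 — 5 moves in all.
Check: all required cells visited; 5 ≤ 5 moves.

e3 - d3 - c3 - b3 - b2 - b1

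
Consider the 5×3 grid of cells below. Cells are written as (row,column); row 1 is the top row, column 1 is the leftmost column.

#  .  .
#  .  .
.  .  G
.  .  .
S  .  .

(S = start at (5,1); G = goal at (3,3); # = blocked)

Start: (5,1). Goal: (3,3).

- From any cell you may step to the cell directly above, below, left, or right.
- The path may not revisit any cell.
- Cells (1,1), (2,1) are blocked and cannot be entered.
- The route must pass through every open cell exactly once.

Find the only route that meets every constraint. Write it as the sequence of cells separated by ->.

(5,1) -> (5,2) -> (5,3) -> (4,3) -> (4,2) -> (4,1) -> (3,1) -> (3,2) -> (2,2) -> (1,2) -> (1,3) -> (2,3) -> (3,3)

Need to visit all 13 open cells exactly once, starting at (5,1) and ending at (3,3).
Cell (3,1) has only two open neighbours ((4,1) and (3,2)), so the path must pass straight through it: one of those is the cell it's entered from and the other is where it exits.
Route from (5,1): 2× right (reaching (5,3)), up to (4,3), 2× left (reaching (4,1)), up to (3,1), right to (3,2), 2× up (reaching (1,2)), right to (1,3), 2× down (reaching (3,3)) — 12 moves in all.
Check: all 13 open cells covered.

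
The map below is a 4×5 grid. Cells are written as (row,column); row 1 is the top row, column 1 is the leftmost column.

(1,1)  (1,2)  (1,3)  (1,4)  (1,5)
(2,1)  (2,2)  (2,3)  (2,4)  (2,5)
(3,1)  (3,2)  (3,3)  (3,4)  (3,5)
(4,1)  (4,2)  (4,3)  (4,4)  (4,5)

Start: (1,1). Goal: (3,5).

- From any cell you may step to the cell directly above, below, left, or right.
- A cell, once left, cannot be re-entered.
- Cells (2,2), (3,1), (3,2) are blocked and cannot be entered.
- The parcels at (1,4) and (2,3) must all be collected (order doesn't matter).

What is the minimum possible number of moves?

Any route passes through (1,4) and (2,3) in some order between (1,1) and (3,5). Summing Manhattan distances along each leg and taking the cheapest ordering ((1,1) → (2,3) → (1,4) → (3,5)) gives a lower bound of 3 + 2 + 3 = 8 moves.
A route of 8 moves achieves this: (1,1) → (1,2) → (1,3) → (2,3) → (2,4) → (1,4) → (1,5) → (2,5) → (3,5).
Since 8 matches the lower bound, it is optimal.

8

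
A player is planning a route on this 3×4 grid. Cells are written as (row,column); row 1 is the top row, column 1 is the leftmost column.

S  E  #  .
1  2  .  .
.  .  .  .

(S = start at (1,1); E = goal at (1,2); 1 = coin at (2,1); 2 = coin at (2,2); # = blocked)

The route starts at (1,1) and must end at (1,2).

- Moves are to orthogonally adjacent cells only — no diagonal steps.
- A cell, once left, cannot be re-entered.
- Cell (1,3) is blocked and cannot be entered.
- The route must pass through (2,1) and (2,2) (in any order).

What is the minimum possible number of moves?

3

Any route passes through (2,1) and (2,2) in some order between (1,1) and (1,2). Summing Manhattan distances along each leg and taking the cheapest ordering ((1,1) → (2,1) → (2,2) → (1,2)) gives a lower bound of 1 + 1 + 1 = 3 moves.
A route of 3 moves achieves this: (1,1) → (2,1) → (2,2) → (1,2).
Since 3 matches the lower bound, it is optimal.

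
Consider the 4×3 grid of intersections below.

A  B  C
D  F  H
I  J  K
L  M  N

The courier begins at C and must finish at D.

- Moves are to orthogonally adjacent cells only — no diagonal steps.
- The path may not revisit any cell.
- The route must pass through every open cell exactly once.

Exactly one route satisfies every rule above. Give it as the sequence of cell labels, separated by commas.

C, H, K, N, M, L, I, J, F, B, A, D

Need to visit all 12 open cells exactly once, starting at C and ending at D.
Cell N has only two open neighbours (K and M), so the path must pass straight through it: one of those is the cell it's entered from and the other is where it exits.
Route from C: 3× down (reaching N), 2× left (reaching L), up to I, right to J, 2× up (reaching B), left to A, down to D — 11 moves in all.
Check: all 12 open cells covered.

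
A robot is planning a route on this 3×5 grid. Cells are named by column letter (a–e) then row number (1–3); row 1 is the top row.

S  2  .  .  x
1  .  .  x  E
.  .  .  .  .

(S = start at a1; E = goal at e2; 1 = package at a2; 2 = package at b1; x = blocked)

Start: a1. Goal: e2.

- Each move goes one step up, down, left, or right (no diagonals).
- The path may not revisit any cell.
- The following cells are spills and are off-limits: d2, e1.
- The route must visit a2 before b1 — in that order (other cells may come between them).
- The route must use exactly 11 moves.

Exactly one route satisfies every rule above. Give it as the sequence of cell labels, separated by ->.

The waypoints must appear in the order a2, b1, with no cell reused.
Route from a1: 2× down (reaching a3), right to b3, 2× up (reaching b1), right to c1, 2× down (reaching c3), 2× right (reaching e3), up to e2 — 11 moves in all.
Check: order respected (1 at step 1, 2 at step 5); 11 moves as required.

a1 -> a2 -> a3 -> b3 -> b2 -> b1 -> c1 -> c2 -> c3 -> d3 -> e3 -> e2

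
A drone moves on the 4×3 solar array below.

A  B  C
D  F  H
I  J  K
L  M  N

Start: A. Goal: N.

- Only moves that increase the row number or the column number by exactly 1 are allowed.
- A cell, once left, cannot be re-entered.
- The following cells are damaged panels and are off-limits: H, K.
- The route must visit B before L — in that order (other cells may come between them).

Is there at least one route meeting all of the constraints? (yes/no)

no

L lies to the left of B, so going from B to L would need a leftward move — but moves only go right/down, so B cannot be visited before L.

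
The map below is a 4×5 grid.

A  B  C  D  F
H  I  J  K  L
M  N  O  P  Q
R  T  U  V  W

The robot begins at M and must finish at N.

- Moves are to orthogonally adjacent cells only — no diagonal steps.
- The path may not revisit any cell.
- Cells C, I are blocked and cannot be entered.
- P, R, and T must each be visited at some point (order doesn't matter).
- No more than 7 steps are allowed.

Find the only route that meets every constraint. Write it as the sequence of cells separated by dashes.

Any route must reach P, R, and T and still end at N within 7 moves, so the order of the required stops is forced.
Route from M: down to R, 3× right (reaching V), up to P, 2× left (reaching N) — 7 moves in all.
Check: all required cells visited; 7 ≤ 7 moves.

M - R - T - U - V - P - O - N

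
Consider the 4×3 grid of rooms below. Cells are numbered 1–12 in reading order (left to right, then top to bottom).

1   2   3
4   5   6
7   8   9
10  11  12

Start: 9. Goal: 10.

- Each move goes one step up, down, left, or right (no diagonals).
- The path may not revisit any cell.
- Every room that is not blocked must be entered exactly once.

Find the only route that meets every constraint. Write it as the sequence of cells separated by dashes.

9 - 12 - 11 - 8 - 5 - 6 - 3 - 2 - 1 - 4 - 7 - 10

Need to visit all 12 open cells exactly once, starting at 9 and ending at 10.
Route from 9: down to 12, left to 11, 2× up (reaching 5), right to 6, up to 3, 2× left (reaching 1), 3× down (reaching 10) — 11 moves in all.
Check: all 12 open cells covered.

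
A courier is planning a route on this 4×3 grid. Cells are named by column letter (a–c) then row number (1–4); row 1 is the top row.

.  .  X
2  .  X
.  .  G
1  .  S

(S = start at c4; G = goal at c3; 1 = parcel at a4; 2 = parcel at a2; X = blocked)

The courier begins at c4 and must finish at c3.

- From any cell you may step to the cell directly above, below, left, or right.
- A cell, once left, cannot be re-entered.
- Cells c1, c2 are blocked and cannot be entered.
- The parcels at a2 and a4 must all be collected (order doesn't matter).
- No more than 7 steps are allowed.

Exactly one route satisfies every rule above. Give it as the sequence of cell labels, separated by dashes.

The 7-move cap with required stops at a2, a4 leaves no slack for detours.
Route from c4: 2× left (reaching a4), 2× up (reaching a2), right to b2, down to b3, right to c3 — 7 moves in all.
Check: all required cells visited; 7 ≤ 7 moves.

c4 - b4 - a4 - a3 - a2 - b2 - b3 - c3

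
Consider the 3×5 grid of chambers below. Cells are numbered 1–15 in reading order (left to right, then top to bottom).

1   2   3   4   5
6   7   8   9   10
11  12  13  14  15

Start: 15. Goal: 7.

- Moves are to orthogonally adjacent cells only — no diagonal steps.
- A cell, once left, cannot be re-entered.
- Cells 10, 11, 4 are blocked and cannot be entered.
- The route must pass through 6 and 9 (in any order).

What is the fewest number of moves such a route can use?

Any route passes through 6 and 9 in some order between 15 and 7. Summing Manhattan distances along each leg and taking the cheapest ordering (15 → 9 → 6 → 7) gives a lower bound of 2 + 3 + 1 = 6 moves.
The shortest route satisfying every rule uses 8 moves: 15 → 14 → 9 → 8 → 3 → 2 → 1 → 6 → 7.
The bound of 6 isn't tight here; checking systematically, no route of length 6 through 7 satisfies every constraint, so 8 is the minimum.

8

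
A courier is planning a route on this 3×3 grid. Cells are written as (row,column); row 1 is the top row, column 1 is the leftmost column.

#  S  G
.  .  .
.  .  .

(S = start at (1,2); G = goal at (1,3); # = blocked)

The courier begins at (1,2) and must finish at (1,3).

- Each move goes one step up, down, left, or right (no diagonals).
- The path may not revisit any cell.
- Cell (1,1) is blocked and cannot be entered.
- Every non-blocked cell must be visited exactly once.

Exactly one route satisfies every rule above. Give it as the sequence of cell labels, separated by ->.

(1,2) -> (2,2) -> (2,1) -> (3,1) -> (3,2) -> (3,3) -> (2,3) -> (1,3)

Need to visit all 8 open cells exactly once, starting at (1,2) and ending at (1,3).
Cell (3,3) has only two open neighbours ((2,3) and (3,2)), so the path must pass straight through it: one of those is the cell it's entered from and the other is where it exits.
Route from (1,2): down 1 to (2,2), left 1 to (2,1), down 1 to (3,1), right 2 to (3,3), up 2 to (1,3) — 7 moves in all.
Check: all 8 open cells covered.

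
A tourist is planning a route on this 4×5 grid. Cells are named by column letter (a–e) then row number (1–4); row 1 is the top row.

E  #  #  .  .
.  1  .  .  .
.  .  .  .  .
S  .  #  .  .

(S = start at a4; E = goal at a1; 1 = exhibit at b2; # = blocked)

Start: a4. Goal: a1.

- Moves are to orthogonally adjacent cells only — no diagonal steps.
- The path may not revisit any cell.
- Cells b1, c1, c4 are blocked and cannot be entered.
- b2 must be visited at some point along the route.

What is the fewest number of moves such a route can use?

5

Any route passes through b2 somewhere between a4 and a1. Summing Manhattan distances along the two legs (a4 → b2 → a1) gives a lower bound of 3 + 2 = 5 moves.
A route of 5 moves achieves this: a4 → a3 → b3 → b2 → a2 → a1.
Since 5 matches the lower bound, it is optimal.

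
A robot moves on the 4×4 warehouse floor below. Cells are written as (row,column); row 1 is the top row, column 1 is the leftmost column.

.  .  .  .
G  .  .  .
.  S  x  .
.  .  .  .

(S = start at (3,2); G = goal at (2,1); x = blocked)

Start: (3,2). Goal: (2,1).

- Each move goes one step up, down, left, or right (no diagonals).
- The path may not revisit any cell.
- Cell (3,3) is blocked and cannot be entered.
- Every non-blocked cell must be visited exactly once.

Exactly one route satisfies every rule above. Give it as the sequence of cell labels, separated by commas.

(3,2), (3,1), (4,1), (4,2), (4,3), (4,4), (3,4), (2,4), (1,4), (1,3), (2,3), (2,2), (1,2), (1,1), (2,1)

Need to visit all 15 open cells exactly once, starting at (3,2) and ending at (2,1).
Cell (4,3) has only two open neighbours ((4,2) and (4,4)), so the path must pass straight through it: one of those is the cell it's entered from and the other is where it exits.
Route from (3,2): left 1 to (3,1), down 1 to (4,1), right 3 to (4,4), up 3 to (1,4), left 1 to (1,3), down 1 to (2,3), left 1 to (2,2), up 1 to (1,2), left 1 to (1,1), down 1 to (2,1) — 14 moves in all.
Check: all 15 open cells covered.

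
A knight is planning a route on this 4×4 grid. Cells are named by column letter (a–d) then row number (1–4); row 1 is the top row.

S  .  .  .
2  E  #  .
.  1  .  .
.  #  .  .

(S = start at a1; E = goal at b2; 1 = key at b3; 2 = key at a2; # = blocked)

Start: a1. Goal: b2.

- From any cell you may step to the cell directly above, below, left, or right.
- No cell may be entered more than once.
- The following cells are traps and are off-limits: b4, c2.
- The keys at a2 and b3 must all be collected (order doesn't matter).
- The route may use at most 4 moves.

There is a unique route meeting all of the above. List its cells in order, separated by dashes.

Any route must reach a2 and b3 and still end at b2 within 4 moves, so the order of the required stops is forced.
Route from a1: 2× down (reaching a3), right to b3, up to b2 — 4 moves in all.
Check: all required cells visited; 4 ≤ 4 moves.

a1 - a2 - a3 - b3 - b2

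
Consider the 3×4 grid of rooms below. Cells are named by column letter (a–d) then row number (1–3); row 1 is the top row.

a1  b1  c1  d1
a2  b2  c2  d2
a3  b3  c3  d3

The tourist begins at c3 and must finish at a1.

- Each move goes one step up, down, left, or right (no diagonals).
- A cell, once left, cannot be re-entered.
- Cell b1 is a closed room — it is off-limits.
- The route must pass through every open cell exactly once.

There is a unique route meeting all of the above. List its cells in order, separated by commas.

c3, d3, d2, d1, c1, c2, b2, b3, a3, a2, a1

Need to visit all 11 open cells exactly once, starting at c3 and ending at a1.
Cell a3 has only two open neighbours (a2 and b3), so the path must pass straight through it: one of those is the cell it's entered from and the other is where it exits.
Route from c3: right 1 to d3, up 2 to d1, left 1 to c1, down 1 to c2, left 1 to b2, down 1 to b3, left 1 to a3, up 2 to a1 — 10 moves in all.
Check: all 11 open cells covered.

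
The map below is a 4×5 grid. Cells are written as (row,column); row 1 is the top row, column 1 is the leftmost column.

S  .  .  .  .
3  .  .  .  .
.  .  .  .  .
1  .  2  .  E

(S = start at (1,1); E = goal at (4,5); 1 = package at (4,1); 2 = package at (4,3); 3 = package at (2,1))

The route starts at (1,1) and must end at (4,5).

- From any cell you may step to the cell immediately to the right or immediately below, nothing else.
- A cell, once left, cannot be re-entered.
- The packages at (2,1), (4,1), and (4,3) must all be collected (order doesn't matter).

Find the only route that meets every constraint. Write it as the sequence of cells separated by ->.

Moves only go right or down, so the column and row indices never decrease.
Route from (1,1): 3× down (reaching (4,1)), 4× right (reaching (4,5)) — 7 moves in all.
Check: all required cells visited.

(1,1) -> (2,1) -> (3,1) -> (4,1) -> (4,2) -> (4,3) -> (4,4) -> (4,5)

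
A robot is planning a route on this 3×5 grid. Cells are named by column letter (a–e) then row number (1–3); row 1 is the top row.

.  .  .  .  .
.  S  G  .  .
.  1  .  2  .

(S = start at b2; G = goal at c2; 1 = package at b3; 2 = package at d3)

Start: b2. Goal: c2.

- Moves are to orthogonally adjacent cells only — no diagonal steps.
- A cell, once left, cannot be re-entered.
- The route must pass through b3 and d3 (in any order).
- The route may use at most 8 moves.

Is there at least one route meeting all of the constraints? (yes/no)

One route that works: b2 → b3 → c3 → d3 → d2 → c2.

yes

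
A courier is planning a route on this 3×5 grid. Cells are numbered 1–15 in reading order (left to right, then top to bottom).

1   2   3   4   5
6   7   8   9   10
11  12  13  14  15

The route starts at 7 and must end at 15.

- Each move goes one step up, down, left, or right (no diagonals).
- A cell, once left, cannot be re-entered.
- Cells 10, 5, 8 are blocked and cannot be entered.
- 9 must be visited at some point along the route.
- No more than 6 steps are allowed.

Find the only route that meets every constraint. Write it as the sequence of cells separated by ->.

The budget equals the shortest possible length, so every move has to be on a shortest route through the required cells.
Route from 7: up to 2, 2× right (reaching 4), 2× down (reaching 14), right to 15 — 6 moves in all.
Check: all required cells visited; 6 ≤ 6 moves.

7 -> 2 -> 3 -> 4 -> 9 -> 14 -> 15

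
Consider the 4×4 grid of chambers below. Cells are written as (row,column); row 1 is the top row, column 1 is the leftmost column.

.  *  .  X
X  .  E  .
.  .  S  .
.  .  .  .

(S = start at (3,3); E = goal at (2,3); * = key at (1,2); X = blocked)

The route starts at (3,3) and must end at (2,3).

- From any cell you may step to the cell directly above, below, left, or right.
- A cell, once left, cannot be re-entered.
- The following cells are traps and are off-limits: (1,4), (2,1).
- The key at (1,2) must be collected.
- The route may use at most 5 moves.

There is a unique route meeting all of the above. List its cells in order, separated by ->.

(3,3) -> (3,2) -> (2,2) -> (1,2) -> (1,3) -> (2,3)

The 5-move cap with required stops at (1,2) leaves no slack for detours.
Route from (3,3): left to (3,2), 2× up (reaching (1,2)), right to (1,3), down to (2,3) — 5 moves in all.
Check: all required cells visited; 5 ≤ 5 moves.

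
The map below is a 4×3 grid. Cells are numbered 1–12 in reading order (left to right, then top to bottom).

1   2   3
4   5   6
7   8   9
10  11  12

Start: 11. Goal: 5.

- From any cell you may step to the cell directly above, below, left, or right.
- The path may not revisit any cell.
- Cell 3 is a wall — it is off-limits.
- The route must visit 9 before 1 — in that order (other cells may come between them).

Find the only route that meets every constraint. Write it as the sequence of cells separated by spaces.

11 12 9 8 7 4 1 2 5

The waypoints must appear in the order 9, 1, with no cell reused.
Route from 11: right to 12, up to 9, 2× left (reaching 7), 2× up (reaching 1), right to 2, down to 5 — 8 moves in all.
Check: order respected (9 at step 2, 1 at step 6).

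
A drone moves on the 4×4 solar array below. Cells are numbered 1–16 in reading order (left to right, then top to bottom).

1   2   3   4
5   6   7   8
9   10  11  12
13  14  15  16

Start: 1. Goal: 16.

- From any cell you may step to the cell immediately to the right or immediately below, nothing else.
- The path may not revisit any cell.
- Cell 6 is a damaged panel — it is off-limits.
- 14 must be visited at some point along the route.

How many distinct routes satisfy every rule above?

A right/down-only route from 1 to 16 makes exactly 3 down-moves and 3 right-moves in some order.
With no other constraints that would be C(6,3) = 20 routes.
Split at 14 and multiply the segment counts (each segment already excludes blocked cells): 1→14: 2; 14→16: 1; product = 2.
That gives 2 routes.

2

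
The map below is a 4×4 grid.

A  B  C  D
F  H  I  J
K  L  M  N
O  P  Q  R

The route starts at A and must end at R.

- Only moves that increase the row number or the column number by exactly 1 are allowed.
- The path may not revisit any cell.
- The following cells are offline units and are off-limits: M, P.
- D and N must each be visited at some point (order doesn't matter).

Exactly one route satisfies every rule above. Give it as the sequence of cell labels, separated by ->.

Moves only go right or down, so the column and row indices never decrease.
Route from A: right 3 to D, down 3 to R — 6 moves in all.
Check: all required cells visited.

A -> B -> C -> D -> J -> N -> R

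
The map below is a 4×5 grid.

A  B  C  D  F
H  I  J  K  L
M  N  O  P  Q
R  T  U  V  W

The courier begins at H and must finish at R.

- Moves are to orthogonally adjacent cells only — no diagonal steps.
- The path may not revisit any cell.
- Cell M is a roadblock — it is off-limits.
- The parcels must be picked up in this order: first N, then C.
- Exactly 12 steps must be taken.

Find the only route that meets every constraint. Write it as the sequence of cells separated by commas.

The waypoints must appear in the order N, C, with no cell reused.
Route from H: right 1 to I, down 1 to N, right 1 to O, up 2 to C, right 1 to D, down 3 to V, left 3 to R — 12 moves in all.
Check: order respected (N at step 2, C at step 5); 12 moves as required.

H, I, N, O, J, C, D, K, P, V, U, T, R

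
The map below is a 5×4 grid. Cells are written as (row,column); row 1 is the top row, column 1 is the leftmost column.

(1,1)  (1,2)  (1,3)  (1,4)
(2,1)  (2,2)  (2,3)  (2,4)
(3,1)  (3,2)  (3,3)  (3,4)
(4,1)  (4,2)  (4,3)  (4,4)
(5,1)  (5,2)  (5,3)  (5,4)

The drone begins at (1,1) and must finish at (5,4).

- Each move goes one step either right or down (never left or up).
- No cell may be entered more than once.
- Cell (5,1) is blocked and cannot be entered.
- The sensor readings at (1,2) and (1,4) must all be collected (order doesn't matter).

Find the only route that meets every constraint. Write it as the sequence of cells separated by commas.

(1,1), (1,2), (1,3), (1,4), (2,4), (3,4), (4,4), (5,4)

Moves only go right or down, so the column and row indices never decrease.
Route from (1,1): right 3 to (1,4), down 4 to (5,4) — 7 moves in all.
Check: all required cells visited.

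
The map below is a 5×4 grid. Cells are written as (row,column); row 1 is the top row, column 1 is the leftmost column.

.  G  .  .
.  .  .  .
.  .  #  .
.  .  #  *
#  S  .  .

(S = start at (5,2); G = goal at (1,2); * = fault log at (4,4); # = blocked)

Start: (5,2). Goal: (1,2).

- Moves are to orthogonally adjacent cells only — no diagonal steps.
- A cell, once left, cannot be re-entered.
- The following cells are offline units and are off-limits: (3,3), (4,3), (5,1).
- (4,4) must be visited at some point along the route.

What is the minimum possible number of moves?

Any route passes through (4,4) somewhere between (5,2) and (1,2). Summing Manhattan distances along the two legs ((5,2) → (4,4) → (1,2)) gives a lower bound of 3 + 5 = 8 moves.
A route of 8 moves achieves this: (5,2) → (5,3) → (5,4) → (4,4) → (3,4) → (2,4) → (1,4) → (1,3) → (1,2).
Since 8 matches the lower bound, it is optimal.

8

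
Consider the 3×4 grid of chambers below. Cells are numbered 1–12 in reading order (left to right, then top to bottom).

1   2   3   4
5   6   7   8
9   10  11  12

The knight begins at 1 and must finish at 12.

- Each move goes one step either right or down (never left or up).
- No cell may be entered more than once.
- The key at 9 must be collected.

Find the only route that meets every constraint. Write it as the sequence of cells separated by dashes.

Moves only go right or down, so the column and row indices never decrease.
Route from 1: down 2 to 9, right 3 to 12 — 5 moves in all.
Check: all required cells visited.

1 - 5 - 9 - 10 - 11 - 12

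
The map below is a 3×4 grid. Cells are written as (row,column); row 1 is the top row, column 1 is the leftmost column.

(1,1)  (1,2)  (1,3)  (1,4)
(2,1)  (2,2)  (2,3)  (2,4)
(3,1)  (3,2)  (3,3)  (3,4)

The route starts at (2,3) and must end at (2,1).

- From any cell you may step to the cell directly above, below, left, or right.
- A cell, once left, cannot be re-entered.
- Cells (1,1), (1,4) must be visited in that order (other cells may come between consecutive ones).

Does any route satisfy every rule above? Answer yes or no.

no

Ignoring the required order, 4 revisit-free routes from (2,3) to (2,1) pass through all of (1,1) and (1,4); the waypoint orders that occur are (1,4) → (1,1) (4) — never (1,1) → (1,4).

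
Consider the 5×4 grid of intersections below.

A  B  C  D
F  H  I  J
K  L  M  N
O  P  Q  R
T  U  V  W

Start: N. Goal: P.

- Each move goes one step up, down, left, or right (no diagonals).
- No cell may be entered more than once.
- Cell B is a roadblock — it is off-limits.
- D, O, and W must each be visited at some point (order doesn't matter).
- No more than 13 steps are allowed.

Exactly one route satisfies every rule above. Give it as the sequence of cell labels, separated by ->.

N -> J -> D -> C -> I -> M -> Q -> R -> W -> V -> U -> T -> O -> P

The 13-move cap with required stops at D, O, W leaves no slack for detours.
Route from N: 2× up (reaching D), left to C, 3× down (reaching Q), right to R, down to W, 3× left (reaching T), up to O, right to P — 13 moves in all.
Check: all required cells visited; 13 ≤ 13 moves.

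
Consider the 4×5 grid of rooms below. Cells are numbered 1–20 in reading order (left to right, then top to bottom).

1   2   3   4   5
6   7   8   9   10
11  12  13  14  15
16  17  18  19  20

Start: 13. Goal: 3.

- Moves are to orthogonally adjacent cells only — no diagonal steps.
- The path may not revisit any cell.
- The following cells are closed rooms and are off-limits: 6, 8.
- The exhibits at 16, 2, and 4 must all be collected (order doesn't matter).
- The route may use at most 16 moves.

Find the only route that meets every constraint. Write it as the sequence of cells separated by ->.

Any route must reach 16, 2, and 4 and still end at 3 within 16 moves, so the order of the required stops is forced.
Route from 13: right 1 to 14, up 2 to 4, right 1 to 5, down 3 to 20, left 4 to 16, up 1 to 11, right 1 to 12, up 2 to 2, right 1 to 3 — 16 moves in all.
Check: all required cells visited; 16 ≤ 16 moves.

13 -> 14 -> 9 -> 4 -> 5 -> 10 -> 15 -> 20 -> 19 -> 18 -> 17 -> 16 -> 11 -> 12 -> 7 -> 2 -> 3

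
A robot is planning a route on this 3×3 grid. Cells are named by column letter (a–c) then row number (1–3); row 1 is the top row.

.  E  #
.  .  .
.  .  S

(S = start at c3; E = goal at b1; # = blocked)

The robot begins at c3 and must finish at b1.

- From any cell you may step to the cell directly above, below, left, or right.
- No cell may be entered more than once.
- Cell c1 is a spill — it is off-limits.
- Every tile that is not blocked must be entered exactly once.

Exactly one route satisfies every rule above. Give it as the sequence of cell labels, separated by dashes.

c3 - c2 - b2 - b3 - a3 - a2 - a1 - b1

Need to visit all 8 open cells exactly once, starting at c3 and ending at b1.
Cell c2 has only two open neighbours (c3 and b2), so the path must pass straight through it: one of those is the cell it's entered from and the other is where it exits.
Route from c3: up 1 to c2, left 1 to b2, down 1 to b3, left 1 to a3, up 2 to a1, right 1 to b1 — 7 moves in all.
Check: all 8 open cells covered.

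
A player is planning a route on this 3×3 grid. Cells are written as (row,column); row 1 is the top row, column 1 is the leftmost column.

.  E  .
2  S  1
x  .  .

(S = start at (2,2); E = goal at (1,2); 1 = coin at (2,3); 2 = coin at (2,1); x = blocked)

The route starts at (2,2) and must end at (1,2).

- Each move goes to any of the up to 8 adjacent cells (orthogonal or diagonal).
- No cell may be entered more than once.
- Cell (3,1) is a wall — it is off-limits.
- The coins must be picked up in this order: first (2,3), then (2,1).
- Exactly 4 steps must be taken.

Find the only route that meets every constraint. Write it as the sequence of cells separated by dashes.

The waypoints must appear in the order (2,3), (2,1), with no cell reused.
Route from (2,2): right to (2,3), down-left to (3,2), up-left to (2,1), up-right to (1,2) — 4 moves in all.
Check: order respected (1 at step 1, 2 at step 3); 4 moves as required.

(2,2) - (2,3) - (3,2) - (2,1) - (1,2)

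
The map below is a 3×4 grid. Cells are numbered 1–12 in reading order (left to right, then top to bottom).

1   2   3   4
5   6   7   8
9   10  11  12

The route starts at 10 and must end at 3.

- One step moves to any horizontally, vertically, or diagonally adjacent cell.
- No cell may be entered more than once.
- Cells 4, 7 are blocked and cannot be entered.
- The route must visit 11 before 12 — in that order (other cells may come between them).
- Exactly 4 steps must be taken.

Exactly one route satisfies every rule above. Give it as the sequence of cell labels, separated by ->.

The waypoints must appear in the order 11, 12, with no cell reused.
Route from 10: right 2 to 12, up 1 to 8, up-left 1 to 3 — 4 moves in all.
Check: order respected (11 at step 1, 12 at step 2); 4 moves as required.

10 -> 11 -> 12 -> 8 -> 3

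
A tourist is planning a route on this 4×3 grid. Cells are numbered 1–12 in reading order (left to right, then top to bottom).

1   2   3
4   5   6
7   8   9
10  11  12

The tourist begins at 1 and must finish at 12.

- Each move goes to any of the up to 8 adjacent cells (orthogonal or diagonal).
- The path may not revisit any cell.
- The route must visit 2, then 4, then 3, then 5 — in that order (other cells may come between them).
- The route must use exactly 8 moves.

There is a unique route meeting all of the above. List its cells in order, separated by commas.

The waypoints must appear in the order 2, 4, 3, 5, with no cell reused.
Route from 1: right to 2, down-left to 4, down-right to 8, up-right to 6, up to 3, down-left to 5, down-right to 9, down to 12 — 8 moves in all.
Check: order respected (2 at step 1, 4 at step 2, 3 at step 5, 5 at step 6); 8 moves as required.

1, 2, 4, 8, 6, 3, 5, 9, 12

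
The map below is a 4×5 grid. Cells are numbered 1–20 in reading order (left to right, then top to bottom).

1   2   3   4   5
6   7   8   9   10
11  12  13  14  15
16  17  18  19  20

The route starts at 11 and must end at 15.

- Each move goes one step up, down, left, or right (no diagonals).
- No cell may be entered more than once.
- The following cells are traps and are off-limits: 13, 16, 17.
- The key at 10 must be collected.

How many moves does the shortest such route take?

Any route passes through 10 somewhere between 11 and 15. Summing Manhattan distances along the two legs (11 → 10 → 15) gives a lower bound of 5 + 1 = 6 moves.
A route of 6 moves achieves this: 11 → 6 → 7 → 8 → 9 → 10 → 15.
Since 6 matches the lower bound, it is optimal.

6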